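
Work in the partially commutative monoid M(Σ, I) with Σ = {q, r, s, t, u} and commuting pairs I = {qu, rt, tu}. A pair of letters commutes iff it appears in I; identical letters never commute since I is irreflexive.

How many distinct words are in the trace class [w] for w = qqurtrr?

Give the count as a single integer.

piece 0:q — minimal
piece 1:q rests on {0:q}
piece 2:u — minimal
piece 3:r rests on {1:q, 2:u}
piece 4:t rests on {1:q}
piece 5:r rests on {3:r}
piece 6:r rests on {5:r}
minimal pieces: {0:q, 2:u}
ways to finish when only these pieces remain (= sum over removing one remaining piece with nothing left below it):
  1 left: {4}→1  {6}→1
  2 left: {4,6}→2  {5,6}→1
  3 left: {3,5,6}→1  {4,5,6}→3
  4 left: {2,3,5,6}→1  {3,4,5,6}→4
  5 left: {1,3,4,5,6}→4  {2,3,4,5,6}→5
  placing 0:q first → 9 extensions
  placing 2:u first → 4 extensions
total linear extensions = 13

13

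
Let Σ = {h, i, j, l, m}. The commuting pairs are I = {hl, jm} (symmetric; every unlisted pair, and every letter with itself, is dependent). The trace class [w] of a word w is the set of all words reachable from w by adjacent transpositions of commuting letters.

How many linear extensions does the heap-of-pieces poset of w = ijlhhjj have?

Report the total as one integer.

3

0(i) covers ∅
1(j) covers 0:i
2(l) covers 1:j
3(h) covers 1:j
4(h) covers 3:h
5(j) covers 2:l, 4:h
6(j) covers 5:j
floor of heap: 0:i
completions by unplaced set U, small U first (add the entries for U minus each lowest piece of U):
  |U|=1: {6}:1
  |U|=2: {5,6}:1
  |U|=3: {2,5,6}:1  {4,5,6}:1
  |U|=4: {2,4,5,6}:2  {3,4,5,6}:1
  |U|=5: {2,3,4,5,6}:3
  start at 0(i): 3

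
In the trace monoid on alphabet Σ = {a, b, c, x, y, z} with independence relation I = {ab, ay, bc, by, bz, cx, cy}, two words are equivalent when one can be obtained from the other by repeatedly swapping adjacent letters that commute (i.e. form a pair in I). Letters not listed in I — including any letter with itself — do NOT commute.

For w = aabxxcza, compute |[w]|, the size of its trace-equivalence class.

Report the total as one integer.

#0=a has no predecessor
#1=a depends on [0:a]
#2=b has no predecessor
#3=x depends on [1:a, 2:b]
#4=x depends on [3:x]
#5=c depends on [1:a]
#6=z depends on [4:x, 5:c]
#7=a depends on [6:z]
sources: [0:a, 2:b]
N(rest) = Σ N(rest − s) over sources s of rest; N(one piece) = 1:
  size 1 → [7]=1
  size 2 → [6,7]=1
  size 3 → [4,6,7]=1  [5,6,7]=1
  size 4 → [3,4,6,7]=1  [4,5,6,7]=2
  size 5 → [2,3,4,6,7]=1  [3,4,5,6,7]=3
  size 6 → [1,3,4,5,6,7]=3  [2,3,4,5,6,7]=4
  first=0(a) contributes 7
  first=2(b) contributes 3
|[w]| = 10

10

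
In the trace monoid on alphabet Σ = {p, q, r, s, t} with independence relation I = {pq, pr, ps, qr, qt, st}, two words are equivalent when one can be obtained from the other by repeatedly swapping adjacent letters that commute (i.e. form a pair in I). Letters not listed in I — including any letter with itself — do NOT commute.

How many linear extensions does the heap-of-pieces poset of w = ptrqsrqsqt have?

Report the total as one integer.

28

piece 0:p — minimal
piece 1:t rests on {0:p}
piece 2:r rests on {1:t}
piece 3:q — minimal
piece 4:s rests on {2:r, 3:q}
piece 5:r rests on {4:s}
piece 6:q rests on {4:s}
piece 7:s rests on {5:r, 6:q}
piece 8:q rests on {7:s}
piece 9:t rests on {5:r}
minimal pieces: {0:p, 3:q}
ways to finish when only these pieces remain (= sum over removing one remaining piece with nothing left below it):
  1 left: {8}→1  {9}→1
  2 left: {7,8}→1  {8,9}→2
  3 left: {6,7,8}→1  {7,8,9}→3
  4 left: {5,7,8,9}→3  {6,7,8,9}→4
  5 left: {5,6,7,8,9}→7
  6 left: {4,5,6,7,8,9}→7
  7 left: {2,4,5,6,7,8,9}→7  {3,4,5,6,7,8,9}→7
  8 left: {1,2,4,5,6,7,8,9}→7  {2,3,4,5,6,7,8,9}→14
  placing 0:p first → 21 extensions
  placing 3:q first → 7 extensions
total linear extensions = 28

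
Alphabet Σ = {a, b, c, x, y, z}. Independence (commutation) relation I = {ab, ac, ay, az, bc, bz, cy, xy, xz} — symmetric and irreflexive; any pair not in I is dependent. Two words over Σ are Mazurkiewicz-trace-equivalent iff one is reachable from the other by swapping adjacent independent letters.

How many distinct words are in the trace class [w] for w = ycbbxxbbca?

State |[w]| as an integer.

48

0(y) covers ∅
1(c) covers ∅
2(b) covers 0:y
3(b) covers 2:b
4(x) covers 1:c, 3:b
5(x) covers 4:x
6(b) covers 5:x
7(b) covers 6:b
8(c) covers 5:x
9(a) covers 5:x
floor of heap: 0:y, 1:c
completions by unplaced set U, small U first (add the entries for U minus each lowest piece of U):
  |U|=1: {7}:1  {8}:1  {9}:1
  |U|=2: {6,7}:1  {7,8}:2  {7,9}:2  {8,9}:2
  |U|=3: {6,7,8}:3  {6,7,9}:3  {7,8,9}:6
  |U|=4: {6,7,8,9}:12
  |U|=5: {5,6,7,8,9}:12
  |U|=6: {4,5,6,7,8,9}:12
  |U|=7: {1,4,5,6,7,8,9}:12  {3,4,5,6,7,8,9}:12
  |U|=8: {1,3,4,5,6,7,8,9}:24  {2,3,4,5,6,7,8,9}:12
  start at 0(y): 36
  start at 1(c): 12
sum over floor = 48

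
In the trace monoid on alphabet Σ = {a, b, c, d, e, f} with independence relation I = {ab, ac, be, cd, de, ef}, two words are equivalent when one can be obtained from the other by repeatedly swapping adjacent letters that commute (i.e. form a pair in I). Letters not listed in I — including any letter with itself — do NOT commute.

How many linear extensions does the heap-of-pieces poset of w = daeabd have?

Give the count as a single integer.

piece 0:d — minimal
piece 1:a rests on {0:d}
piece 2:e rests on {1:a}
piece 3:a rests on {2:e}
piece 4:b rests on {0:d}
piece 5:d rests on {3:a, 4:b}
minimal pieces: {0:d}
ways to finish when only these pieces remain (= sum over removing one remaining piece with nothing left below it):
  1 left: {5}→1
  2 left: {3,5}→1  {4,5}→1
  3 left: {2,3,5}→1  {3,4,5}→2
  4 left: {1,2,3,5}→1  {2,3,4,5}→3
  placing 0:d first → 4 extensions

4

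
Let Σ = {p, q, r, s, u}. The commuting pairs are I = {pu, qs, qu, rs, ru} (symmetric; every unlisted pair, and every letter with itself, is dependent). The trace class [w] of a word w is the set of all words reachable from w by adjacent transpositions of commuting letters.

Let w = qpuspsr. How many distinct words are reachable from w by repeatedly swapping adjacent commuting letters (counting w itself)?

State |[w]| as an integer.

6

piece 0:q — minimal
piece 1:p rests on {0:q}
piece 2:u — minimal
piece 3:s rests on {1:p, 2:u}
piece 4:p rests on {3:s}
piece 5:s rests on {4:p}
piece 6:r rests on {4:p}
minimal pieces: {0:q, 2:u}
ways to finish when only these pieces remain (= sum over removing one remaining piece with nothing left below it):
  1 left: {5}→1  {6}→1
  2 left: {5,6}→2
  3 left: {4,5,6}→2
  4 left: {3,4,5,6}→2
  5 left: {1,3,4,5,6}→2  {2,3,4,5,6}→2
  placing 0:q first → 4 extensions
  placing 2:u first → 2 extensions
total linear extensions = 6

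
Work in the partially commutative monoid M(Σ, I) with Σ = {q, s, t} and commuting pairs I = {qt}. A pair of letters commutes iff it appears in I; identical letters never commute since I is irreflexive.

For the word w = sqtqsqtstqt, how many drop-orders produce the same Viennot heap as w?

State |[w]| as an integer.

18

drop 0:s onto floor
drop 1:q onto {0:s}
drop 2:t onto {0:s}
drop 3:q onto {1:q}
drop 4:s onto {2:t, 3:q}
drop 5:q onto {4:s}
drop 6:t onto {4:s}
drop 7:s onto {5:q, 6:t}
drop 8:t onto {7:s}
drop 9:q onto {7:s}
drop 10:t onto {8:t}
ground layer = {0:s}
drop-orders for the pieces not yet dropped (sum over which currently-grounded one goes next):
  1 to go: {9} 1  {10} 1
  2 to go: {8,10} 1  {9,10} 2
  3 to go: {8,9,10} 3
  4 to go: {7,8,9,10} 3
  5 to go: {5,7,8,9,10} 3  {6,7,8,9,10} 3
  6 to go: {5,6,7,8,9,10} 6
  7 to go: {4,5,6,7,8,9,10} 6
  8 to go: {2,4,5,6,7,8,9,10} 6  {3,4,5,6,7,8,9,10} 6
  9 to go: {1,3,4,5,6,7,8,9,10} 6  {2,3,4,5,6,7,8,9,10} 12
  if 0:s drops first: 18 orders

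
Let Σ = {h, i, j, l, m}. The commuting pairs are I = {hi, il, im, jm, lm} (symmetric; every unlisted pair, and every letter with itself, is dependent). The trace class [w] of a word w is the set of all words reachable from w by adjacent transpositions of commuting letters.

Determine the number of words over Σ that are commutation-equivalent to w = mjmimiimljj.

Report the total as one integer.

1320

0(m) covers ∅
1(j) covers ∅
2(m) covers 0:m
3(i) covers 1:j
4(m) covers 2:m
5(i) covers 3:i
6(i) covers 5:i
7(m) covers 4:m
8(l) covers 1:j
9(j) covers 6:i, 8:l
10(j) covers 9:j
floor of heap: 0:m, 1:j
completions by unplaced set U, small U first (add the entries for U minus each lowest piece of U):
  |U|=1: {7}:1  {10}:1
  |U|=2: {4,7}:1  {7,10}:2  {9,10}:1
  |U|=3: {2,4,7}:1  {4,7,10}:3  {6,9,10}:1  {7,9,10}:3  {8,9,10}:1
  |U|=4: {0,2,4,7}:1  {2,4,7,10}:4  {4,7,9,10}:6  {5,6,9,10}:1  {6,7,9,10}:4  {6,8,9,10}:2  {7,8,9,10}:4
  |U|=5: {0,2,4,7,10}:5  {2,4,7,9,10}:10  {3,5,6,9,10}:1  {4,6,7,9,10}:10  {4,7,8,9,10}:10  {5,6,7,9,10}:5  {5,6,8,9,10}:3  {6,7,8,9,10}:10
  |U|=6: {0,2,4,7,9,10}:15  {2,4,6,7,9,10}:20  {2,4,7,8,9,10}:20  {3,5,6,7,9,10}:6  {3,5,6,8,9,10}:4  {4,5,6,7,9,10}:15  {4,6,7,8,9,10}:30  {5,6,7,8,9,10}:18
  |U|=7: {0,2,4,6,7,9,10}:35  {0,2,4,7,8,9,10}:35  {1,3,5,6,8,9,10}:4  {2,4,5,6,7,9,10}:35  {2,4,6,7,8,9,10}:70  {3,4,5,6,7,9,10}:21  {3,5,6,7,8,9,10}:28  {4,5,6,7,8,9,10}:63
  |U|=8: {0,2,4,5,6,7,9,10}:70  {0,2,4,6,7,8,9,10}:140  {1,3,5,6,7,8,9,10}:32  {2,3,4,5,6,7,9,10}:56  {2,4,5,6,7,8,9,10}:168  {3,4,5,6,7,8,9,10}:112
  |U|=9: {0,2,3,4,5,6,7,9,10}:126  {0,2,4,5,6,7,8,9,10}:378  {1,3,4,5,6,7,8,9,10}:144  {2,3,4,5,6,7,8,9,10}:336
  start at 0(m): 480
  start at 1(j): 840
sum over floor = 1320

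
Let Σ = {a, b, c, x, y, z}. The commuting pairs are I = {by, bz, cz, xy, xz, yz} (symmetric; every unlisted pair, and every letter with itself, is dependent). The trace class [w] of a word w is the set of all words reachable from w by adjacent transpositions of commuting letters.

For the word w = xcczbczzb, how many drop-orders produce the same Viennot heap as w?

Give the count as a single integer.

84

piece 0:x — minimal
piece 1:c rests on {0:x}
piece 2:c rests on {1:c}
piece 3:z — minimal
piece 4:b rests on {2:c}
piece 5:c rests on {4:b}
piece 6:z rests on {3:z}
piece 7:z rests on {6:z}
piece 8:b rests on {5:c}
minimal pieces: {0:x, 3:z}
ways to finish when only these pieces remain (= sum over removing one remaining piece with nothing left below it):
  1 left: {7}→1  {8}→1
  2 left: {5,8}→1  {6,7}→1  {7,8}→2
  3 left: {3,6,7}→1  {4,5,8}→1  {5,7,8}→3  {6,7,8}→3
  4 left: {2,4,5,8}→1  {3,6,7,8}→4  {4,5,7,8}→4  {5,6,7,8}→6
  5 left: {1,2,4,5,8}→1  {2,4,5,7,8}→5  {3,5,6,7,8}→10  {4,5,6,7,8}→10
  6 left: {0,1,2,4,5,8}→1  {1,2,4,5,7,8}→6  {2,4,5,6,7,8}→15  {3,4,5,6,7,8}→20
  7 left: {0,1,2,4,5,7,8}→7  {1,2,4,5,6,7,8}→21  {2,3,4,5,6,7,8}→35
  placing 0:x first → 56 extensions
  placing 3:z first → 28 extensions
total linear extensions = 84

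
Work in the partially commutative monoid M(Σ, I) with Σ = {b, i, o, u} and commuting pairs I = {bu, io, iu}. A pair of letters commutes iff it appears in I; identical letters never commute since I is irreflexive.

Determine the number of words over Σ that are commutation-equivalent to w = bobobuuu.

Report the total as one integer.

4

0(b) covers ∅
1(o) covers 0:b
2(b) covers 1:o
3(o) covers 2:b
4(b) covers 3:o
5(u) covers 3:o
6(u) covers 5:u
7(u) covers 6:u
floor of heap: 0:b
completions by unplaced set U, small U first (add the entries for U minus each lowest piece of U):
  |U|=1: {4}:1  {7}:1
  |U|=2: {4,7}:2  {6,7}:1
  |U|=3: {4,6,7}:3  {5,6,7}:1
  |U|=4: {4,5,6,7}:4
  |U|=5: {3,4,5,6,7}:4
  |U|=6: {2,3,4,5,6,7}:4
  start at 0(b): 4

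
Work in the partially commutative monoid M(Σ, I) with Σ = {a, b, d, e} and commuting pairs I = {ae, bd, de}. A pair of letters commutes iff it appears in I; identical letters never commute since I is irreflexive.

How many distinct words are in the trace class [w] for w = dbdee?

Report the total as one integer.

piece 0:d — minimal
piece 1:b — minimal
piece 2:d rests on {0:d}
piece 3:e rests on {1:b}
piece 4:e rests on {3:e}
minimal pieces: {0:d, 1:b}
ways to finish when only these pieces remain (= sum over removing one remaining piece with nothing left below it):
  1 left: {2}→1  {4}→1
  2 left: {0,2}→1  {2,4}→2  {3,4}→1
  3 left: {0,2,4}→3  {1,3,4}→1  {2,3,4}→3
  placing 0:d first → 4 extensions
  placing 1:b first → 6 extensions
total linear extensions = 10

10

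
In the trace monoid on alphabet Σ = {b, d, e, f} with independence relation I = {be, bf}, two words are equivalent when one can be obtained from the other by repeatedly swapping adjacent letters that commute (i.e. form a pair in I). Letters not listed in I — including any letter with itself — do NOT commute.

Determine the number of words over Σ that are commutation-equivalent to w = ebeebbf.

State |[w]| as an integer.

35

#0=e has no predecessor
#1=b has no predecessor
#2=e depends on [0:e]
#3=e depends on [2:e]
#4=b depends on [1:b]
#5=b depends on [4:b]
#6=f depends on [3:e]
sources: [0:e, 1:b]
N(rest) = Σ N(rest − s) over sources s of rest; N(one piece) = 1:
  size 1 → [5]=1  [6]=1
  size 2 → [3,6]=1  [4,5]=1  [5,6]=2
  size 3 → [1,4,5]=1  [2,3,6]=1  [3,5,6]=3  [4,5,6]=3
  size 4 → [0,2,3,6]=1  [1,4,5,6]=4  [2,3,5,6]=4  [3,4,5,6]=6
  size 5 → [0,2,3,5,6]=5  [1,3,4,5,6]=10  [2,3,4,5,6]=10
  first=0(e) contributes 20
  first=1(b) contributes 15
|[w]| = 35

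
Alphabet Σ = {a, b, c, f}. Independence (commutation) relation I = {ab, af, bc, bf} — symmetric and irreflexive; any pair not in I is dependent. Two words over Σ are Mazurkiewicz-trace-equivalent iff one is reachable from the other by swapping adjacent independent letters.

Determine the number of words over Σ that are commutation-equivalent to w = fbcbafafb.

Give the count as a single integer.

0(f) covers ∅
1(b) covers ∅
2(c) covers 0:f
3(b) covers 1:b
4(a) covers 2:c
5(f) covers 2:c
6(a) covers 4:a
7(f) covers 5:f
8(b) covers 3:b
floor of heap: 0:f, 1:b
completions by unplaced set U, small U first (add the entries for U minus each lowest piece of U):
  |U|=1: {6}:1  {7}:1  {8}:1
  |U|=2: {3,8}:1  {4,6}:1  {5,7}:1  {6,7}:2  {6,8}:2  {7,8}:2
  |U|=3: {1,3,8}:1  {3,6,8}:3  {3,7,8}:3  {4,6,7}:3  {4,6,8}:3  {5,6,7}:3  {5,7,8}:3  {6,7,8}:6
  |U|=4: {1,3,6,8}:4  {1,3,7,8}:4  {3,4,6,8}:6  {3,5,7,8}:6  {3,6,7,8}:12  {4,5,6,7}:6  {4,6,7,8}:12  {5,6,7,8}:12
  |U|=5: {1,3,4,6,8}:10  {1,3,5,7,8}:10  {1,3,6,7,8}:20  {2,4,5,6,7}:6  {3,4,6,7,8}:30  {3,5,6,7,8}:30  {4,5,6,7,8}:30
  |U|=6: {0,2,4,5,6,7}:6  {1,3,4,6,7,8}:60  {1,3,5,6,7,8}:60  {2,4,5,6,7,8}:36  {3,4,5,6,7,8}:90
  |U|=7: {0,2,4,5,6,7,8}:42  {1,3,4,5,6,7,8}:210  {2,3,4,5,6,7,8}:126
  start at 0(f): 336
  start at 1(b): 168
sum over floor = 504

504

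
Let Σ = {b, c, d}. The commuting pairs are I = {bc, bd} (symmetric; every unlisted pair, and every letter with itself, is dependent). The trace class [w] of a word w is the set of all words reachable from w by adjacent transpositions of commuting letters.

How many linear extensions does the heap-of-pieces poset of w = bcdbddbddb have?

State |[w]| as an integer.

drop 0:b onto floor
drop 1:c onto floor
drop 2:d onto {1:c}
drop 3:b onto {0:b}
drop 4:d onto {2:d}
drop 5:d onto {4:d}
drop 6:b onto {3:b}
drop 7:d onto {5:d}
drop 8:d onto {7:d}
drop 9:b onto {6:b}
ground layer = {0:b, 1:c}
drop-orders for the pieces not yet dropped (sum over which currently-grounded one goes next):
  1 to go: {8} 1  {9} 1
  2 to go: {6,9} 1  {7,8} 1  {8,9} 2
  3 to go: {3,6,9} 1  {5,7,8} 1  {6,8,9} 3  {7,8,9} 3
  4 to go: {0,3,6,9} 1  {3,6,8,9} 4  {4,5,7,8} 1  {5,7,8,9} 4  {6,7,8,9} 6
  5 to go: {0,3,6,8,9} 5  {2,4,5,7,8} 1  {3,6,7,8,9} 10  {4,5,7,8,9} 5  {5,6,7,8,9} 10
  6 to go: {0,3,6,7,8,9} 15  {1,2,4,5,7,8} 1  {2,4,5,7,8,9} 6  {3,5,6,7,8,9} 20  {4,5,6,7,8,9} 15
  7 to go: {0,3,5,6,7,8,9} 35  {1,2,4,5,7,8,9} 7  {2,4,5,6,7,8,9} 21  {3,4,5,6,7,8,9} 35
  8 to go: {0,3,4,5,6,7,8,9} 70  {1,2,4,5,6,7,8,9} 28  {2,3,4,5,6,7,8,9} 56
  if 0:b drops first: 84 orders
  if 1:c drops first: 126 orders
heap linearizations: 210

210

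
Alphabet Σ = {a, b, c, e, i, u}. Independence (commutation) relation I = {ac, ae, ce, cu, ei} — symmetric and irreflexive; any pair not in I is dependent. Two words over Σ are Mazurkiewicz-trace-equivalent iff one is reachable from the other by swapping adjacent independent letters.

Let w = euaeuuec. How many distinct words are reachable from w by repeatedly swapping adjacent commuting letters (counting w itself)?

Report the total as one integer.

piece 0:e — minimal
piece 1:u rests on {0:e}
piece 2:a rests on {1:u}
piece 3:e rests on {1:u}
piece 4:u rests on {2:a, 3:e}
piece 5:u rests on {4:u}
piece 6:e rests on {5:u}
piece 7:c — minimal
minimal pieces: {0:e, 7:c}
ways to finish when only these pieces remain (= sum over removing one remaining piece with nothing left below it):
  1 left: {6}→1  {7}→1
  2 left: {5,6}→1  {6,7}→2
  3 left: {4,5,6}→1  {5,6,7}→3
  4 left: {2,4,5,6}→1  {3,4,5,6}→1  {4,5,6,7}→4
  5 left: {2,3,4,5,6}→2  {2,4,5,6,7}→5  {3,4,5,6,7}→5
  6 left: {1,2,3,4,5,6}→2  {2,3,4,5,6,7}→12
  placing 0:e first → 14 extensions
  placing 7:c first → 2 extensions
total linear extensions = 16

16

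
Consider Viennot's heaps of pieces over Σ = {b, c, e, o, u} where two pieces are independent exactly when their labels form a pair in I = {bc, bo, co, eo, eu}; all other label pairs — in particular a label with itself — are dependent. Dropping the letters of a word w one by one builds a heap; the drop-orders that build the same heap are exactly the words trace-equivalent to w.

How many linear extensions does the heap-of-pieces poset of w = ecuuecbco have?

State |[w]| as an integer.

39

drop 0:e onto floor
drop 1:c onto {0:e}
drop 2:u onto {1:c}
drop 3:u onto {2:u}
drop 4:e onto {1:c}
drop 5:c onto {3:u, 4:e}
drop 6:b onto {3:u, 4:e}
drop 7:c onto {5:c}
drop 8:o onto {3:u}
ground layer = {0:e}
drop-orders for the pieces not yet dropped (sum over which currently-grounded one goes next):
  1 to go: {6} 1  {7} 1  {8} 1
  2 to go: {5,7} 1  {6,7} 2  {6,8} 2  {7,8} 2
  3 to go: {5,6,7} 3  {5,7,8} 3  {6,7,8} 6
  4 to go: {4,5,6,7} 3  {5,6,7,8} 12
  5 to go: {3,5,6,7,8} 12  {4,5,6,7,8} 15
  6 to go: {2,3,5,6,7,8} 12  {3,4,5,6,7,8} 27
  7 to go: {2,3,4,5,6,7,8} 39
  if 0:e drops first: 39 orders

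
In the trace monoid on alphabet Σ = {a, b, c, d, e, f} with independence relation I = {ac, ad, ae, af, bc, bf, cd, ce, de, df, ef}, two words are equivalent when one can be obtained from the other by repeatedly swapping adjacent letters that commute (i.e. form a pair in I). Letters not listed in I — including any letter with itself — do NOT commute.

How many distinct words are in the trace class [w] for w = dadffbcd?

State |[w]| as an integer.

#0=d has no predecessor
#1=a has no predecessor
#2=d depends on [0:d]
#3=f has no predecessor
#4=f depends on [3:f]
#5=b depends on [1:a, 2:d]
#6=c depends on [4:f]
#7=d depends on [5:b]
sources: [0:d, 1:a, 3:f]
N(rest) = Σ N(rest − s) over sources s of rest; N(one piece) = 1:
  size 1 → [6]=1  [7]=1
  size 2 → [4,6]=1  [5,7]=1  [6,7]=2
  size 3 → [1,5,7]=1  [2,5,7]=1  [3,4,6]=1  [4,6,7]=3  [5,6,7]=3
  size 4 → [0,2,5,7]=1  [1,2,5,7]=2  [1,5,6,7]=4  [2,5,6,7]=4  [3,4,6,7]=4  [4,5,6,7]=6
  size 5 → [0,1,2,5,7]=3  [0,2,5,6,7]=5  [1,2,5,6,7]=10  [1,4,5,6,7]=10  [2,4,5,6,7]=10  [3,4,5,6,7]=10
  size 6 → [0,1,2,5,6,7]=18  [0,2,4,5,6,7]=15  [1,2,4,5,6,7]=30  [1,3,4,5,6,7]=20  [2,3,4,5,6,7]=20
  first=0(d) contributes 70
  first=1(a) contributes 35
  first=3(f) contributes 63
|[w]| = 168

168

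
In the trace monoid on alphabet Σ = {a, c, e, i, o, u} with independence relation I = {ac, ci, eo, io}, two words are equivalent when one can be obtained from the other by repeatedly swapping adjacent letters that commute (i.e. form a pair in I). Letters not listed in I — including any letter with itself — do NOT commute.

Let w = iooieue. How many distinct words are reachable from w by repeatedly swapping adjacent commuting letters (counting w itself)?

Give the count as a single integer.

#0=i has no predecessor
#1=o has no predecessor
#2=o depends on [1:o]
#3=i depends on [0:i]
#4=e depends on [3:i]
#5=u depends on [2:o, 4:e]
#6=e depends on [5:u]
sources: [0:i, 1:o]
N(rest) = Σ N(rest − s) over sources s of rest; N(one piece) = 1:
  size 1 → [6]=1
  size 2 → [5,6]=1
  size 3 → [2,5,6]=1  [4,5,6]=1
  size 4 → [1,2,5,6]=1  [2,4,5,6]=2  [3,4,5,6]=1
  size 5 → [0,3,4,5,6]=1  [1,2,4,5,6]=3  [2,3,4,5,6]=3
  first=0(i) contributes 6
  first=1(o) contributes 4
|[w]| = 10

10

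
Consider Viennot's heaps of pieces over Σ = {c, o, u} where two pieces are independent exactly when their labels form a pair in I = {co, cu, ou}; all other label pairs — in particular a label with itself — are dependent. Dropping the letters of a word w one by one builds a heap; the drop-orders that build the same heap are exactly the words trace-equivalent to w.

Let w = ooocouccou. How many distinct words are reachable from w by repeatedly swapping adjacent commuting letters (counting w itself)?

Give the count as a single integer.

2520

#0=o has no predecessor
#1=o depends on [0:o]
#2=o depends on [1:o]
#3=c has no predecessor
#4=o depends on [2:o]
#5=u has no predecessor
#6=c depends on [3:c]
#7=c depends on [6:c]
#8=o depends on [4:o]
#9=u depends on [5:u]
sources: [0:o, 3:c, 5:u]
N(rest) = Σ N(rest − s) over sources s of rest; N(one piece) = 1:
  size 1 → [7]=1  [8]=1  [9]=1
  size 2 → [4,8]=1  [5,9]=1  [6,7]=1  [7,8]=2  [7,9]=2  [8,9]=2
  size 3 → [2,4,8]=1  [3,6,7]=1  [4,7,8]=3  [4,8,9]=3  [5,7,9]=3  [5,8,9]=3  [6,7,8]=3  [6,7,9]=3  [7,8,9]=6
  size 4 → [1,2,4,8]=1  [2,4,7,8]=4  [2,4,8,9]=4  [3,6,7,8]=4  [3,6,7,9]=4  [4,5,8,9]=6  [4,6,7,8]=6  [4,7,8,9]=12  [5,6,7,9]=6  [5,7,8,9]=12  [6,7,8,9]=12
  size 5 → [0,1,2,4,8]=1  [1,2,4,7,8]=5  [1,2,4,8,9]=5  [2,4,5,8,9]=10  [2,4,6,7,8]=10  [2,4,7,8,9]=20  [3,4,6,7,8]=10  [3,5,6,7,9]=10  [3,6,7,8,9]=20  [4,5,7,8,9]=30  [4,6,7,8,9]=30  [5,6,7,8,9]=30
  size 6 → [0,1,2,4,7,8]=6  [0,1,2,4,8,9]=6  [1,2,4,5,8,9]=15  [1,2,4,6,7,8]=15  [1,2,4,7,8,9]=30  [2,3,4,6,7,8]=20  [2,4,5,7,8,9]=60  [2,4,6,7,8,9]=60  [3,4,6,7,8,9]=60  [3,5,6,7,8,9]=60  [4,5,6,7,8,9]=90
  size 7 → [0,1,2,4,5,8,9]=21  [0,1,2,4,6,7,8]=21  [0,1,2,4,7,8,9]=42  [1,2,3,4,6,7,8]=35  [1,2,4,5,7,8,9]=105  [1,2,4,6,7,8,9]=105  [2,3,4,6,7,8,9]=140  [2,4,5,6,7,8,9]=210  [3,4,5,6,7,8,9]=210
  size 8 → [0,1,2,3,4,6,7,8]=56  [0,1,2,4,5,7,8,9]=168  [0,1,2,4,6,7,8,9]=168  [1,2,3,4,6,7,8,9]=280  [1,2,4,5,6,7,8,9]=420  [2,3,4,5,6,7,8,9]=560
  first=0(o) contributes 1260
  first=3(c) contributes 756
  first=5(u) contributes 504
|[w]| = 2520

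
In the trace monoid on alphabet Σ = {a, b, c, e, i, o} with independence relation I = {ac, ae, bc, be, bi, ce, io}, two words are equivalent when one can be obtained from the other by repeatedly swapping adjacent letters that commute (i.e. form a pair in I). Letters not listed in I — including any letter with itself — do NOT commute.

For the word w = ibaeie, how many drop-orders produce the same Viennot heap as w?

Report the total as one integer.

5

piece 0:i — minimal
piece 1:b — minimal
piece 2:a rests on {0:i, 1:b}
piece 3:e rests on {0:i}
piece 4:i rests on {2:a, 3:e}
piece 5:e rests on {4:i}
minimal pieces: {0:i, 1:b}
ways to finish when only these pieces remain (= sum over removing one remaining piece with nothing left below it):
  1 left: {5}→1
  2 left: {4,5}→1
  3 left: {2,4,5}→1  {3,4,5}→1
  4 left: {1,2,4,5}→1  {2,3,4,5}→2
  placing 0:i first → 3 extensions
  placing 1:b first → 2 extensions
total linear extensions = 5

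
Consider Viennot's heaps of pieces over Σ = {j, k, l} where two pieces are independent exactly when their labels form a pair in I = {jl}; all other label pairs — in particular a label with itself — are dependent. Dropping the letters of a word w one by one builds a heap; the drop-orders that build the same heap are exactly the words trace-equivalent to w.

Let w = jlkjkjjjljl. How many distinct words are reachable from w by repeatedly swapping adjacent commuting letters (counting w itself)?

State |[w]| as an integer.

30

0(j) covers ∅
1(l) covers ∅
2(k) covers 0:j, 1:l
3(j) covers 2:k
4(k) covers 3:j
5(j) covers 4:k
6(j) covers 5:j
7(j) covers 6:j
8(l) covers 4:k
9(j) covers 7:j
10(l) covers 8:l
floor of heap: 0:j, 1:l
completions by unplaced set U, small U first (add the entries for U minus each lowest piece of U):
  |U|=1: {9}:1  {10}:1
  |U|=2: {7,9}:1  {8,10}:1  {9,10}:2
  |U|=3: {6,7,9}:1  {7,9,10}:3  {8,9,10}:3
  |U|=4: {5,6,7,9}:1  {6,7,9,10}:4  {7,8,9,10}:6
  |U|=5: {5,6,7,9,10}:5  {6,7,8,9,10}:10
  |U|=6: {5,6,7,8,9,10}:15
  |U|=7: {4,5,6,7,8,9,10}:15
  |U|=8: {3,4,5,6,7,8,9,10}:15
  |U|=9: {2,3,4,5,6,7,8,9,10}:15
  start at 0(j): 15
  start at 1(l): 15
sum over floor = 30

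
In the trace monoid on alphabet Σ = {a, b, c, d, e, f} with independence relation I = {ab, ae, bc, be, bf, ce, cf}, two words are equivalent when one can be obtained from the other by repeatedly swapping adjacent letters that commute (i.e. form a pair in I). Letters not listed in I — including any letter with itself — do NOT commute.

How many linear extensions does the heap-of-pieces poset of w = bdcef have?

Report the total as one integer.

3

piece 0:b — minimal
piece 1:d rests on {0:b}
piece 2:c rests on {1:d}
piece 3:e rests on {1:d}
piece 4:f rests on {3:e}
minimal pieces: {0:b}
ways to finish when only these pieces remain (= sum over removing one remaining piece with nothing left below it):
  1 left: {2}→1  {4}→1
  2 left: {2,4}→2  {3,4}→1
  3 left: {2,3,4}→3
  placing 0:b first → 3 extensions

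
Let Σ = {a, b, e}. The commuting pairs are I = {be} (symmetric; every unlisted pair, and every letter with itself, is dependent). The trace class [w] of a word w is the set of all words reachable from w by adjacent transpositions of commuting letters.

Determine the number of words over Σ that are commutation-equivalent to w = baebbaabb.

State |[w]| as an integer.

3

drop 0:b onto floor
drop 1:a onto {0:b}
drop 2:e onto {1:a}
drop 3:b onto {1:a}
drop 4:b onto {3:b}
drop 5:a onto {2:e, 4:b}
drop 6:a onto {5:a}
drop 7:b onto {6:a}
drop 8:b onto {7:b}
ground layer = {0:b}
drop-orders for the pieces not yet dropped (sum over which currently-grounded one goes next):
  1 to go: {8} 1
  2 to go: {7,8} 1
  3 to go: {6,7,8} 1
  4 to go: {5,6,7,8} 1
  5 to go: {2,5,6,7,8} 1  {4,5,6,7,8} 1
  6 to go: {2,4,5,6,7,8} 2  {3,4,5,6,7,8} 1
  7 to go: {2,3,4,5,6,7,8} 3
  if 0:b drops first: 3 orders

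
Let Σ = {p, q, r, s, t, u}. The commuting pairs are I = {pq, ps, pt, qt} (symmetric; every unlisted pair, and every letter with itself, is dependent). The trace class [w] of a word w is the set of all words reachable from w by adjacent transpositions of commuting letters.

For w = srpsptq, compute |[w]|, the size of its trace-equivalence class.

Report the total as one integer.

20

piece 0:s — minimal
piece 1:r rests on {0:s}
piece 2:p rests on {1:r}
piece 3:s rests on {1:r}
piece 4:p rests on {2:p}
piece 5:t rests on {3:s}
piece 6:q rests on {3:s}
minimal pieces: {0:s}
ways to finish when only these pieces remain (= sum over removing one remaining piece with nothing left below it):
  1 left: {4}→1  {5}→1  {6}→1
  2 left: {2,4}→1  {4,5}→2  {4,6}→2  {5,6}→2
  3 left: {2,4,5}→3  {2,4,6}→3  {3,5,6}→2  {4,5,6}→6
  4 left: {2,4,5,6}→12  {3,4,5,6}→8
  5 left: {2,3,4,5,6}→20
  placing 0:s first → 20 extensions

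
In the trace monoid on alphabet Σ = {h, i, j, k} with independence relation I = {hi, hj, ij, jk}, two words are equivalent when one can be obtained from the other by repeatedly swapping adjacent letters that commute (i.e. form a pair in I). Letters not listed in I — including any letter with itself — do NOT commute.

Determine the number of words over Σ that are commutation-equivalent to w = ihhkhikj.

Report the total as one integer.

48

0(i) covers ∅
1(h) covers ∅
2(h) covers 1:h
3(k) covers 0:i, 2:h
4(h) covers 3:k
5(i) covers 3:k
6(k) covers 4:h, 5:i
7(j) covers ∅
floor of heap: 0:i, 1:h, 7:j
completions by unplaced set U, small U first (add the entries for U minus each lowest piece of U):
  |U|=1: {6}:1  {7}:1
  |U|=2: {4,6}:1  {5,6}:1  {6,7}:2
  |U|=3: {4,5,6}:2  {4,6,7}:3  {5,6,7}:3
  |U|=4: {3,4,5,6}:2  {4,5,6,7}:8
  |U|=5: {0,3,4,5,6}:2  {2,3,4,5,6}:2  {3,4,5,6,7}:10
  |U|=6: {0,2,3,4,5,6}:4  {0,3,4,5,6,7}:12  {1,2,3,4,5,6}:2  {2,3,4,5,6,7}:12
  start at 0(i): 14
  start at 1(h): 28
  start at 7(j): 6
sum over floor = 48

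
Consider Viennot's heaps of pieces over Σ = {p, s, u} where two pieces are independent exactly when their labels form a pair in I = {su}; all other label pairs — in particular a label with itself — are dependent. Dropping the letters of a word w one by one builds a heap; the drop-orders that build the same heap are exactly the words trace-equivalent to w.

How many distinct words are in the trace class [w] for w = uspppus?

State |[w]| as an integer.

4

#0=u has no predecessor
#1=s has no predecessor
#2=p depends on [0:u, 1:s]
#3=p depends on [2:p]
#4=p depends on [3:p]
#5=u depends on [4:p]
#6=s depends on [4:p]
sources: [0:u, 1:s]
N(rest) = Σ N(rest − s) over sources s of rest; N(one piece) = 1:
  size 1 → [5]=1  [6]=1
  size 2 → [5,6]=2
  size 3 → [4,5,6]=2
  size 4 → [3,4,5,6]=2
  size 5 → [2,3,4,5,6]=2
  first=0(u) contributes 2
  first=1(s) contributes 2
|[w]| = 4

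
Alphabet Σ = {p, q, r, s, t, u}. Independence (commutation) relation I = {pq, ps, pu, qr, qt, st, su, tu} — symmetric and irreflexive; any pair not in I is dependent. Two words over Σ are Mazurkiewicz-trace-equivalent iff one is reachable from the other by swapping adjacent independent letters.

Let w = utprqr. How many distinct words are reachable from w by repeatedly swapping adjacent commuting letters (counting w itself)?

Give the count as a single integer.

12

piece 0:u — minimal
piece 1:t — minimal
piece 2:p rests on {1:t}
piece 3:r rests on {0:u, 2:p}
piece 4:q rests on {0:u}
piece 5:r rests on {3:r}
minimal pieces: {0:u, 1:t}
ways to finish when only these pieces remain (= sum over removing one remaining piece with nothing left below it):
  1 left: {4}→1  {5}→1
  2 left: {3,5}→1  {4,5}→2
  3 left: {2,3,5}→1  {3,4,5}→3
  4 left: {0,3,4,5}→3  {1,2,3,5}→1  {2,3,4,5}→4
  placing 0:u first → 5 extensions
  placing 1:t first → 7 extensions
total linear extensions = 12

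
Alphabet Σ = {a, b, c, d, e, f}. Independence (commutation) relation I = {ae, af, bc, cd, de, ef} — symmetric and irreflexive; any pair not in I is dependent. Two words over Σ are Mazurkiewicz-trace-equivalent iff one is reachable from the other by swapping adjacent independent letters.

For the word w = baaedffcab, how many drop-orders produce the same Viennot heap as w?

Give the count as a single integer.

drop 0:b onto floor
drop 1:a onto {0:b}
drop 2:a onto {1:a}
drop 3:e onto {0:b}
drop 4:d onto {2:a}
drop 5:f onto {4:d}
drop 6:f onto {5:f}
drop 7:c onto {3:e, 6:f}
drop 8:a onto {7:c}
drop 9:b onto {8:a}
ground layer = {0:b}
drop-orders for the pieces not yet dropped (sum over which currently-grounded one goes next):
  1 to go: {9} 1
  2 to go: {8,9} 1
  3 to go: {7,8,9} 1
  4 to go: {3,7,8,9} 1  {6,7,8,9} 1
  5 to go: {3,6,7,8,9} 2  {5,6,7,8,9} 1
  6 to go: {3,5,6,7,8,9} 3  {4,5,6,7,8,9} 1
  7 to go: {2,4,5,6,7,8,9} 1  {3,4,5,6,7,8,9} 4
  8 to go: {1,2,4,5,6,7,8,9} 1  {2,3,4,5,6,7,8,9} 5
  if 0:b drops first: 6 orders

6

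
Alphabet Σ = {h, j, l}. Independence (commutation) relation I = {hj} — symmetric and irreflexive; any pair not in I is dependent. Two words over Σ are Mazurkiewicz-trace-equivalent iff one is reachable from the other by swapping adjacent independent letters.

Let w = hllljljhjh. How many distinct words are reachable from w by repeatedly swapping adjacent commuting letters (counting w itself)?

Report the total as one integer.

6

#0=h has no predecessor
#1=l depends on [0:h]
#2=l depends on [1:l]
#3=l depends on [2:l]
#4=j depends on [3:l]
#5=l depends on [4:j]
#6=j depends on [5:l]
#7=h depends on [5:l]
#8=j depends on [6:j]
#9=h depends on [7:h]
sources: [0:h]
N(rest) = Σ N(rest − s) over sources s of rest; N(one piece) = 1:
  size 1 → [8]=1  [9]=1
  size 2 → [6,8]=1  [7,9]=1  [8,9]=2
  size 3 → [6,8,9]=3  [7,8,9]=3
  size 4 → [6,7,8,9]=6
  size 5 → [5,6,7,8,9]=6
  size 6 → [4,5,6,7,8,9]=6
  size 7 → [3,4,5,6,7,8,9]=6
  size 8 → [2,3,4,5,6,7,8,9]=6
  first=0(h) contributes 6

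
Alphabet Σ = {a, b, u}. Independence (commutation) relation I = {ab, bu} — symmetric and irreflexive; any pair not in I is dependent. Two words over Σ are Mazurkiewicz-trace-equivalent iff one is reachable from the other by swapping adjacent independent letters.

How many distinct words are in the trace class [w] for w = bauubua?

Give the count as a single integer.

0(b) covers ∅
1(a) covers ∅
2(u) covers 1:a
3(u) covers 2:u
4(b) covers 0:b
5(u) covers 3:u
6(a) covers 5:u
floor of heap: 0:b, 1:a
completions by unplaced set U, small U first (add the entries for U minus each lowest piece of U):
  |U|=1: {4}:1  {6}:1
  |U|=2: {0,4}:1  {4,6}:2  {5,6}:1
  |U|=3: {0,4,6}:3  {3,5,6}:1  {4,5,6}:3
  |U|=4: {0,4,5,6}:6  {2,3,5,6}:1  {3,4,5,6}:4
  |U|=5: {0,3,4,5,6}:10  {1,2,3,5,6}:1  {2,3,4,5,6}:5
  start at 0(b): 6
  start at 1(a): 15
sum over floor = 21

21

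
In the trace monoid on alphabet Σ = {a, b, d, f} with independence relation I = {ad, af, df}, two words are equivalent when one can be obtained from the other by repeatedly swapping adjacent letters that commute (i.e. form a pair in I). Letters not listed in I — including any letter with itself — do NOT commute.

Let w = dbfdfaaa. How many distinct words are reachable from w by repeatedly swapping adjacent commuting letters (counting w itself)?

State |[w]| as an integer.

60

piece 0:d — minimal
piece 1:b rests on {0:d}
piece 2:f rests on {1:b}
piece 3:d rests on {1:b}
piece 4:f rests on {2:f}
piece 5:a rests on {1:b}
piece 6:a rests on {5:a}
piece 7:a rests on {6:a}
minimal pieces: {0:d}
ways to finish when only these pieces remain (= sum over removing one remaining piece with nothing left below it):
  1 left: {3}→1  {4}→1  {7}→1
  2 left: {2,4}→1  {3,4}→2  {3,7}→2  {4,7}→2  {6,7}→1
  3 left: {2,3,4}→3  {2,4,7}→3  {3,4,7}→6  {3,6,7}→3  {4,6,7}→3  {5,6,7}→1
  4 left: {2,3,4,7}→12  {2,4,6,7}→6  {3,4,6,7}→12  {3,5,6,7}→4  {4,5,6,7}→4
  5 left: {2,3,4,6,7}→30  {2,4,5,6,7}→10  {3,4,5,6,7}→20
  6 left: {2,3,4,5,6,7}→60
  placing 0:d first → 60 extensions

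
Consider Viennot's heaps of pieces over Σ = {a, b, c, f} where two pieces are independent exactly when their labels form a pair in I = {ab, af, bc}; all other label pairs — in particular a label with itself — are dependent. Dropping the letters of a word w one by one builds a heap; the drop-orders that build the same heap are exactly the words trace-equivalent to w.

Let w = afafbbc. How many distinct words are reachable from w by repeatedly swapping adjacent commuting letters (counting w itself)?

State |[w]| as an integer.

0(a) covers ∅
1(f) covers ∅
2(a) covers 0:a
3(f) covers 1:f
4(b) covers 3:f
5(b) covers 4:b
6(c) covers 2:a, 3:f
floor of heap: 0:a, 1:f
completions by unplaced set U, small U first (add the entries for U minus each lowest piece of U):
  |U|=1: {5}:1  {6}:1
  |U|=2: {2,6}:1  {4,5}:1  {5,6}:2
  |U|=3: {0,2,6}:1  {2,5,6}:3  {4,5,6}:3
  |U|=4: {0,2,5,6}:4  {2,4,5,6}:6  {3,4,5,6}:3
  |U|=5: {0,2,4,5,6}:10  {1,3,4,5,6}:3  {2,3,4,5,6}:9
  start at 0(a): 12
  start at 1(f): 19
sum over floor = 31

31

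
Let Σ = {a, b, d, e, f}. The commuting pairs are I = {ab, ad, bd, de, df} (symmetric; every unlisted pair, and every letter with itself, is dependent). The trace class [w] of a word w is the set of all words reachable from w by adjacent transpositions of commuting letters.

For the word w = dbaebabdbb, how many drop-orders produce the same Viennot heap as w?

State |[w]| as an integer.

#0=d has no predecessor
#1=b has no predecessor
#2=a has no predecessor
#3=e depends on [1:b, 2:a]
#4=b depends on [3:e]
#5=a depends on [3:e]
#6=b depends on [4:b]
#7=d depends on [0:d]
#8=b depends on [6:b]
#9=b depends on [8:b]
sources: [0:d, 1:b, 2:a]
N(rest) = Σ N(rest − s) over sources s of rest; N(one piece) = 1:
  size 1 → [5]=1  [7]=1  [9]=1
  size 2 → [0,7]=1  [5,7]=2  [5,9]=2  [7,9]=2  [8,9]=1
  size 3 → [0,5,7]=3  [0,7,9]=3  [5,7,9]=6  [5,8,9]=3  [6,8,9]=1  [7,8,9]=3
  size 4 → [0,5,7,9]=12  [0,7,8,9]=6  [4,6,8,9]=1  [5,6,8,9]=4  [5,7,8,9]=12  [6,7,8,9]=4
  size 5 → [0,5,7,8,9]=30  [0,6,7,8,9]=10  [4,5,6,8,9]=5  [4,6,7,8,9]=5  [5,6,7,8,9]=20
  size 6 → [0,4,6,7,8,9]=15  [0,5,6,7,8,9]=60  [3,4,5,6,8,9]=5  [4,5,6,7,8,9]=30
  size 7 → [0,4,5,6,7,8,9]=105  [1,3,4,5,6,8,9]=5  [2,3,4,5,6,8,9]=5  [3,4,5,6,7,8,9]=35
  size 8 → [0,3,4,5,6,7,8,9]=140  [1,2,3,4,5,6,8,9]=10  [1,3,4,5,6,7,8,9]=40  [2,3,4,5,6,7,8,9]=40
  first=0(d) contributes 90
  first=1(b) contributes 180
  first=2(a) contributes 180
|[w]| = 450

450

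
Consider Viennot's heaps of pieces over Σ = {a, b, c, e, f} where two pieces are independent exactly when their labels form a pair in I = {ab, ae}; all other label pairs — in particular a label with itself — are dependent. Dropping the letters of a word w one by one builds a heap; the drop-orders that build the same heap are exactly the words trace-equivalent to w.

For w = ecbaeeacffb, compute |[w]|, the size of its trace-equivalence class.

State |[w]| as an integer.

#0=e has no predecessor
#1=c depends on [0:e]
#2=b depends on [1:c]
#3=a depends on [1:c]
#4=e depends on [2:b]
#5=e depends on [4:e]
#6=a depends on [3:a]
#7=c depends on [5:e, 6:a]
#8=f depends on [7:c]
#9=f depends on [8:f]
#10=b depends on [9:f]
sources: [0:e]
N(rest) = Σ N(rest − s) over sources s of rest; N(one piece) = 1:
  size 1 → [10]=1
  size 2 → [9,10]=1
  size 3 → [8,9,10]=1
  size 4 → [7,8,9,10]=1
  size 5 → [5,7,8,9,10]=1  [6,7,8,9,10]=1
  size 6 → [3,6,7,8,9,10]=1  [4,5,7,8,9,10]=1  [5,6,7,8,9,10]=2
  size 7 → [2,4,5,7,8,9,10]=1  [3,5,6,7,8,9,10]=3  [4,5,6,7,8,9,10]=3
  size 8 → [2,4,5,6,7,8,9,10]=4  [3,4,5,6,7,8,9,10]=6
  size 9 → [2,3,4,5,6,7,8,9,10]=10
  first=0(e) contributes 10

10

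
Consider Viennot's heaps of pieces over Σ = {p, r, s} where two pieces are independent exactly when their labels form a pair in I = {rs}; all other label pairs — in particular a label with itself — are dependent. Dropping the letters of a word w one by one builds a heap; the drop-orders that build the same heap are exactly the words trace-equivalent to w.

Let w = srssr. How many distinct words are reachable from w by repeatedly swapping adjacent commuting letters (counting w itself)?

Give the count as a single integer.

piece 0:s — minimal
piece 1:r — minimal
piece 2:s rests on {0:s}
piece 3:s rests on {2:s}
piece 4:r rests on {1:r}
minimal pieces: {0:s, 1:r}
ways to finish when only these pieces remain (= sum over removing one remaining piece with nothing left below it):
  1 left: {3}→1  {4}→1
  2 left: {1,4}→1  {2,3}→1  {3,4}→2
  3 left: {0,2,3}→1  {1,3,4}→3  {2,3,4}→3
  placing 0:s first → 6 extensions
  placing 1:r first → 4 extensions
total linear extensions = 10

10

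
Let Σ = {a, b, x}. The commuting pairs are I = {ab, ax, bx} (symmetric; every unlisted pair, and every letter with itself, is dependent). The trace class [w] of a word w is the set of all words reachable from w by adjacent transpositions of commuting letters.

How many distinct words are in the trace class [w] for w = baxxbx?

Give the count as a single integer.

piece 0:b — minimal
piece 1:a — minimal
piece 2:x — minimal
piece 3:x rests on {2:x}
piece 4:b rests on {0:b}
piece 5:x rests on {3:x}
minimal pieces: {0:b, 1:a, 2:x}
ways to finish when only these pieces remain (= sum over removing one remaining piece with nothing left below it):
  1 left: {1}→1  {4}→1  {5}→1
  2 left: {0,4}→1  {1,4}→2  {1,5}→2  {3,5}→1  {4,5}→2
  3 left: {0,1,4}→3  {0,4,5}→3  {1,3,5}→3  {1,4,5}→6  {2,3,5}→1  {3,4,5}→3
  4 left: {0,1,4,5}→12  {0,3,4,5}→6  {1,2,3,5}→4  {1,3,4,5}→12  {2,3,4,5}→4
  placing 0:b first → 20 extensions
  placing 1:a first → 10 extensions
  placing 2:x first → 30 extensions
total linear extensions = 60

60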